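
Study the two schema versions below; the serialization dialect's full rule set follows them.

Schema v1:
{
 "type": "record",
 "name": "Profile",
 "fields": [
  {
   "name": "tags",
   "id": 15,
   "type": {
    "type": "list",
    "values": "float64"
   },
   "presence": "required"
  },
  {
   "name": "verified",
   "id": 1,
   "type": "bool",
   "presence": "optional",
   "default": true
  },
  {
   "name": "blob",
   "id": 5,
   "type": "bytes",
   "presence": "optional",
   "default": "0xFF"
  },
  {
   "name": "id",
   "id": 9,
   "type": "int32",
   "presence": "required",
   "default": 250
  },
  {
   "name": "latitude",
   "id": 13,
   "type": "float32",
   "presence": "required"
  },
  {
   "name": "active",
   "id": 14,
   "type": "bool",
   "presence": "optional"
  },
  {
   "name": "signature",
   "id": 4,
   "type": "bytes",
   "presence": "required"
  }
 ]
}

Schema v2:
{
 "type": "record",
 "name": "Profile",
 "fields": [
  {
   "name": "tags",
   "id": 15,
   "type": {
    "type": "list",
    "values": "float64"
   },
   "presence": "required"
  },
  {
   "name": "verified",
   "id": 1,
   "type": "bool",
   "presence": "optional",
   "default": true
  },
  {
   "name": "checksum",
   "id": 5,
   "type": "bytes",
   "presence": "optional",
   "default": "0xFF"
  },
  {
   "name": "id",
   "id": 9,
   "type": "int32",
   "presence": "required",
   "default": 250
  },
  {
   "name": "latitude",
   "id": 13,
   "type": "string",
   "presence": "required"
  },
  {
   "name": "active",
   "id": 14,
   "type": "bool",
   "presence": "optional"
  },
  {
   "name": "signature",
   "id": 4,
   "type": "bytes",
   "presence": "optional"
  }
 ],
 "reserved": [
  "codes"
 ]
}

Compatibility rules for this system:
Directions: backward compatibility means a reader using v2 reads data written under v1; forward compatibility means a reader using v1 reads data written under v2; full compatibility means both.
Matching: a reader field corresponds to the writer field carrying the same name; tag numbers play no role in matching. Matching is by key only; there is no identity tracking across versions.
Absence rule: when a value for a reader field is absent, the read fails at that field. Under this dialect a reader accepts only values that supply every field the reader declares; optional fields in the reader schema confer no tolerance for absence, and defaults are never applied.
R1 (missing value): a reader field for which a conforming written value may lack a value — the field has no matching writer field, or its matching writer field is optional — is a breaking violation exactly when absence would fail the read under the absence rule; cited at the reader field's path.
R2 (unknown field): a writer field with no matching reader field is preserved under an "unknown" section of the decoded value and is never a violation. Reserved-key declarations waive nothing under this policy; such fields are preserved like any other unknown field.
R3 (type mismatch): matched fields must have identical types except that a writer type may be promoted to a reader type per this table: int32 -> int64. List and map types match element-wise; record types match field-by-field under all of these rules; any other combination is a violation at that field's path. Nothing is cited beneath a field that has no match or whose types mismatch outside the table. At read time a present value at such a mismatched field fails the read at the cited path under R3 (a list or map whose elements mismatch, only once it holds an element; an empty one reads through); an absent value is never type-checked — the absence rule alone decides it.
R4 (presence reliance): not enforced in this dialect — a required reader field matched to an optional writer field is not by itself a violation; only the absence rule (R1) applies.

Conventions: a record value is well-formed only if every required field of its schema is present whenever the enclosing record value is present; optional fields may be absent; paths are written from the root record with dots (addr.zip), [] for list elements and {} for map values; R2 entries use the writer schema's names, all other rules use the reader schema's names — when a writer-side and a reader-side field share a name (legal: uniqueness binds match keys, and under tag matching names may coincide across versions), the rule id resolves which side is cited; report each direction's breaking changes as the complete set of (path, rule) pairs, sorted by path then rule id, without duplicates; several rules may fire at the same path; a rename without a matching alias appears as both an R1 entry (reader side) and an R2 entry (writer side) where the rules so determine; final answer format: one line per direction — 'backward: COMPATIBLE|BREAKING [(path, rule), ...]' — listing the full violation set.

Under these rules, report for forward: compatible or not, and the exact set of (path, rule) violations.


each type pair in Profile: writer, then reader
forward for Profile (reader v1, writer v2):
  list<float64> -> list<float64>, writer required: tags aligns to tags
  bool -> bool, writer optional: verified aligns to verified
  blob has no writer counterpart
  int32 -> int32, writer required: id aligns to id
  string -> float32, writer required: latitude aligns to latitude
  bool -> bool, writer optional: active aligns to active
  bytes -> bytes, writer optional: signature aligns to signature
  checksum (writer side), unknown to reader
  violation R1 at active
  violation R1 at blob
  violation R3 at latitude
  violation R1 at signature
  violation R1 at verified
  => forward verdict for Profile: BREAKING, 5 violation(s)
the rest of the Profile diff is inert for this question:
  renamed field blob to checksum in record Profile -> its effect on Profile is confined to the backward direction, not asked

forward: BREAKING [(active, R1), (blob, R1), (latitude, R3), (signature, R1), (verified, R1)]


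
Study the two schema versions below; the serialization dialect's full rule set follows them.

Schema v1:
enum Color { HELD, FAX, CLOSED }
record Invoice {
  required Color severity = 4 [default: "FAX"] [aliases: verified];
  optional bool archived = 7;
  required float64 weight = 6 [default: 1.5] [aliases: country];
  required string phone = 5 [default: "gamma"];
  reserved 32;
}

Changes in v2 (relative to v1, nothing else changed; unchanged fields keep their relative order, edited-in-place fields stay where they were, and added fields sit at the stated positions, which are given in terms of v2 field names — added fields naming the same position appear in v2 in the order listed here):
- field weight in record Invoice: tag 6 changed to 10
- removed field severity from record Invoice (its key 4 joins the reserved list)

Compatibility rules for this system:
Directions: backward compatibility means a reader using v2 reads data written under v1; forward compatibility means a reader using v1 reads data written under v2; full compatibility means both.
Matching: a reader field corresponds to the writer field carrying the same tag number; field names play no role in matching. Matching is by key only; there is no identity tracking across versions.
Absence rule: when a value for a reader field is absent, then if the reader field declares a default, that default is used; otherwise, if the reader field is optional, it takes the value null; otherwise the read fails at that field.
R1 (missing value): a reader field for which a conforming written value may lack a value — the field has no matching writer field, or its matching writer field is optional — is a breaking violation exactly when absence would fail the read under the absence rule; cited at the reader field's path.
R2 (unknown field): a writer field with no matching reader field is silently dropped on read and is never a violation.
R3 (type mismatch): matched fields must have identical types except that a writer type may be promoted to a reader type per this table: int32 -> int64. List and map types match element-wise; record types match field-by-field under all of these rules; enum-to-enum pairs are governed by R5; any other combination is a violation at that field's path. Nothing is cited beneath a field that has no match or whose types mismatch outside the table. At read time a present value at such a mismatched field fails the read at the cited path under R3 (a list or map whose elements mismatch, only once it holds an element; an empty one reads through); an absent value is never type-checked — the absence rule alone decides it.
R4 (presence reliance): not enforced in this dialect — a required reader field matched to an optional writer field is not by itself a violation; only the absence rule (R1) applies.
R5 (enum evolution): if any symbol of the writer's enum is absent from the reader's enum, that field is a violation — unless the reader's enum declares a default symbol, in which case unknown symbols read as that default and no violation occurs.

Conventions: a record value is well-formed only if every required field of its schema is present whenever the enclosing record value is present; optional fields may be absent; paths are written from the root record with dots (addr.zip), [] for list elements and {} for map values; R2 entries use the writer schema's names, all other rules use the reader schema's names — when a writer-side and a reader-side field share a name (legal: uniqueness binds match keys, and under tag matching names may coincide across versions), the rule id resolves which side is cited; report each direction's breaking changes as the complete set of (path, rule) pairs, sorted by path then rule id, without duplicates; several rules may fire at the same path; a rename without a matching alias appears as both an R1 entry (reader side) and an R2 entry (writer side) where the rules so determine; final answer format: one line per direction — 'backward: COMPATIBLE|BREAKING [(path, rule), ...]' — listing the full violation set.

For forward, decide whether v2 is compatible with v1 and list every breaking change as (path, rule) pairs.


forward: COMPATIBLE []

each type pair in Invoice: writer, then reader
forward on Invoice — v1 reading data written by v2:
  severity: no writer match
  archived <- archived (bool -> bool, writer optional)
  weight: no writer match
  phone <- phone (string -> string, writer required)
  weight (writer side), unknown to reader
  => forward: COMPATIBLE
the rest of the Invoice diff is inert for this question:
  field weight in record Invoice: tag 6 changed to 10 -> inert for the asked Invoice verdict: nothing fires
  removed field severity from record Invoice (its key 4 joins the reserved list) -> inert for the asked Invoice verdict: nothing fires


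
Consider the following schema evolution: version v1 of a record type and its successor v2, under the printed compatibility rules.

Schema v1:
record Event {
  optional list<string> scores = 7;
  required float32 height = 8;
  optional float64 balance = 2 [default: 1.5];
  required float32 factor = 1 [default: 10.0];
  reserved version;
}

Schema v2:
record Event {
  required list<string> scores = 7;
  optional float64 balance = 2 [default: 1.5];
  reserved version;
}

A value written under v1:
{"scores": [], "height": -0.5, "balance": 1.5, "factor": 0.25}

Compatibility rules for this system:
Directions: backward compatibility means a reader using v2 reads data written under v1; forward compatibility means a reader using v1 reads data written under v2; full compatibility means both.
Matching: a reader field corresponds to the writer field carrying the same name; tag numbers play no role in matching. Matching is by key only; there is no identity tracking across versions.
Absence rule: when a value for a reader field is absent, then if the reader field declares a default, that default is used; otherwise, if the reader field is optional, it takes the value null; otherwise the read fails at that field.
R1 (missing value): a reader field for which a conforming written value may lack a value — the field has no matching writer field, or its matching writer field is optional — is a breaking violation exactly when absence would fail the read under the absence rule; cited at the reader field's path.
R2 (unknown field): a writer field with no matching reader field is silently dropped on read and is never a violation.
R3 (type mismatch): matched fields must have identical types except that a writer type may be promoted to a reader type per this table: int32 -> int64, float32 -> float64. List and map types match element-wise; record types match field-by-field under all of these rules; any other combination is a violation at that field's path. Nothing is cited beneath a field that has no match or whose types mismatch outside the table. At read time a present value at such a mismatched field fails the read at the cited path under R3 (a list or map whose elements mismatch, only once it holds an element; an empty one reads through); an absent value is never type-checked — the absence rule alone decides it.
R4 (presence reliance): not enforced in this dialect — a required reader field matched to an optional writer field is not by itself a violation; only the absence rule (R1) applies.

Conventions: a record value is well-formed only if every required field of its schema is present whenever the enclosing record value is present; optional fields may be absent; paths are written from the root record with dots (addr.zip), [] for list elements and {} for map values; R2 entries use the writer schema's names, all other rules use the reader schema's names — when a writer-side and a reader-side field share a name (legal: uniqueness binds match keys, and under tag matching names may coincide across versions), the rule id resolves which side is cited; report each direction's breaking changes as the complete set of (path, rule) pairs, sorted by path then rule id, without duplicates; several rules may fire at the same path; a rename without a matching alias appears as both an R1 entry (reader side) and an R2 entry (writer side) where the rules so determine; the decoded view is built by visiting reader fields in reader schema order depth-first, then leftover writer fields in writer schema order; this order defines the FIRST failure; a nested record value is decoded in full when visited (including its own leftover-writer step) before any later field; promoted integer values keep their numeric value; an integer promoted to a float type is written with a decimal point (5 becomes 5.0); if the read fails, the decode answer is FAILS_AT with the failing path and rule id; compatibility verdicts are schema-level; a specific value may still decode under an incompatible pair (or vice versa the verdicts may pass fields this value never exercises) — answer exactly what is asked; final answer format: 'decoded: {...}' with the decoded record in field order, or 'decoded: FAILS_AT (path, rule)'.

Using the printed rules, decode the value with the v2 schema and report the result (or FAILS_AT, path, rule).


decoded: {"scores": [], "balance": 1.5}

in Event below, arrows point writer -> reader
migrating the Event value to v2:
  scores := []
  balance := 1.5
  writer height: unknown -> dropped
  writer factor: unknown -> dropped
  => decoded: {"scores": [], "balance": 1.5}
remaining Event differences; none change what is asked:
  field scores in record Event: optional changed to required -> changes Event's schema-level verdicts only — the decode of this value is the same


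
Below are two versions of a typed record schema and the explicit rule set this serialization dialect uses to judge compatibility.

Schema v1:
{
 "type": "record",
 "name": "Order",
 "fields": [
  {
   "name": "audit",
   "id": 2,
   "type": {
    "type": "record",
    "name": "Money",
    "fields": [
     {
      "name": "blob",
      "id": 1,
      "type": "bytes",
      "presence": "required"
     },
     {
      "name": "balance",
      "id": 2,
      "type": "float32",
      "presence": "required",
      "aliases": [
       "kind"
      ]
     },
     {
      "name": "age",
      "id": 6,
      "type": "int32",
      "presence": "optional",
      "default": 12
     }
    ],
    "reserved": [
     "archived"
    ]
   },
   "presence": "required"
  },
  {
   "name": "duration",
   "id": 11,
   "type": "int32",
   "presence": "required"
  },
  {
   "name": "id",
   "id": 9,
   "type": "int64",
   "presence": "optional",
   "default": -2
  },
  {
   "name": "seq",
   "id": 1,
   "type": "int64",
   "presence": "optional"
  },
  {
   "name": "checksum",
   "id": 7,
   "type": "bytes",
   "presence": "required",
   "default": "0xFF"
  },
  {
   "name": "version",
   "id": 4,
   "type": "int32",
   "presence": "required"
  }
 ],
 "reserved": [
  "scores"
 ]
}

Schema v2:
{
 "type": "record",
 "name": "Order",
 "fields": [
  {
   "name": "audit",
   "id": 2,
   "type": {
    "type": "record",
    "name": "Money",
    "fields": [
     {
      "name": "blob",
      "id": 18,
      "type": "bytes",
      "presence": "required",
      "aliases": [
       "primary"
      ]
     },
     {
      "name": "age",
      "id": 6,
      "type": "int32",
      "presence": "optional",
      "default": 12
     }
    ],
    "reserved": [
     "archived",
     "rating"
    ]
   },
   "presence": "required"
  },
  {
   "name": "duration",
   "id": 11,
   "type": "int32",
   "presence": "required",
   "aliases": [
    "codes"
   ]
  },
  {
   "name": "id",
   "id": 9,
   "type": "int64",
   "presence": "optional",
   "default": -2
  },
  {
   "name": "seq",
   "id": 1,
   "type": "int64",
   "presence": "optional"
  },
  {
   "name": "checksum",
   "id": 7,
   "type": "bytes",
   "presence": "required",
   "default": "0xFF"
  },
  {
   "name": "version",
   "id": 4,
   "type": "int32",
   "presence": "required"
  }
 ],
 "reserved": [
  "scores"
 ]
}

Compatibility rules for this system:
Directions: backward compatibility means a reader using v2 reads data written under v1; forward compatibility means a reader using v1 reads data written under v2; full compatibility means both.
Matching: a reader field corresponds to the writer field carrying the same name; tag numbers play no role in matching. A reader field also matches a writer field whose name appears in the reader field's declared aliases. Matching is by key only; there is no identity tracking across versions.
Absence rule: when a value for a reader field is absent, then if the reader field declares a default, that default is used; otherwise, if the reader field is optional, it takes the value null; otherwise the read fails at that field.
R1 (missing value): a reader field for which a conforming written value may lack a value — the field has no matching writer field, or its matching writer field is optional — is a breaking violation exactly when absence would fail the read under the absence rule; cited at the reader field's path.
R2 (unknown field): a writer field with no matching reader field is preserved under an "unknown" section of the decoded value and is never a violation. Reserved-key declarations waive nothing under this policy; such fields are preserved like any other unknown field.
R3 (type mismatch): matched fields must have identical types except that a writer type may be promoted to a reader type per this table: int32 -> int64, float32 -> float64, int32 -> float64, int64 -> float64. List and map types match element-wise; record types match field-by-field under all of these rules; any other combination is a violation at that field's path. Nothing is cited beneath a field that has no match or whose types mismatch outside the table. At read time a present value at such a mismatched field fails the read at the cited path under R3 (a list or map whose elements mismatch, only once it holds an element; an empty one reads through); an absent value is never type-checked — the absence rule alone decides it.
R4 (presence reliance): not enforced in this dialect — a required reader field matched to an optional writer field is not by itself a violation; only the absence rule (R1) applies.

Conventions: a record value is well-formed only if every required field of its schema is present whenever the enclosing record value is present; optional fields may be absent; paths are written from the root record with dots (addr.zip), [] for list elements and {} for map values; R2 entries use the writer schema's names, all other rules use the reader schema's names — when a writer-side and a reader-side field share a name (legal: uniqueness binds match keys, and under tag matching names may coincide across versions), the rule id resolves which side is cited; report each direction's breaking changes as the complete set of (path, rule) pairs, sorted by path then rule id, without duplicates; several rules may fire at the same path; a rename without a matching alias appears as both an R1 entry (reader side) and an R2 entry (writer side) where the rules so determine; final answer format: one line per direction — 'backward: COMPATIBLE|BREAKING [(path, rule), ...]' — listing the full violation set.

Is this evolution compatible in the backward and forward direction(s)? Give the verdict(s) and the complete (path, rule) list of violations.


arrows below run writer -> reader for Order
checking backward for Order: reader v2 against writer v1:
  audit <- audit (Money -> Money, writer required)
  duration <- duration (int32 -> int32, writer required)
  id <- id (int64 -> int64, writer optional)
  seq <- seq (int64 -> int64, writer optional)
  checksum <- checksum (bytes -> bytes, writer required)
  version <- version (int32 -> int32, writer required)
  audit.blob <- audit.blob (bytes -> bytes, writer required)
  audit.age <- audit.age (int32 -> int32, writer optional)
  audit.balance (writer side), unknown to reader
  => backward verdict for Order: COMPATIBLE, no violations
checking forward for Order: reader v1 against writer v2:
  audit <- audit (Money -> Money, writer required)
  duration <- duration (int32 -> int32, writer required)
  id <- id (int64 -> int64, writer optional)
  seq <- seq (int64 -> int64, writer optional)
  checksum <- checksum (bytes -> bytes, writer required)
  version <- version (int32 -> int32, writer required)
  audit.blob <- audit.blob (bytes -> bytes, writer required)
  no writer field matches reader audit.balance
  audit.age <- audit.age (int32 -> int32, writer optional)
  rule R1 violated at audit.balance
  => forward verdict for Order: BREAKING, 1 violation(s)

backward: COMPATIBLE []; forward: BREAKING [(audit.balance, R1)]


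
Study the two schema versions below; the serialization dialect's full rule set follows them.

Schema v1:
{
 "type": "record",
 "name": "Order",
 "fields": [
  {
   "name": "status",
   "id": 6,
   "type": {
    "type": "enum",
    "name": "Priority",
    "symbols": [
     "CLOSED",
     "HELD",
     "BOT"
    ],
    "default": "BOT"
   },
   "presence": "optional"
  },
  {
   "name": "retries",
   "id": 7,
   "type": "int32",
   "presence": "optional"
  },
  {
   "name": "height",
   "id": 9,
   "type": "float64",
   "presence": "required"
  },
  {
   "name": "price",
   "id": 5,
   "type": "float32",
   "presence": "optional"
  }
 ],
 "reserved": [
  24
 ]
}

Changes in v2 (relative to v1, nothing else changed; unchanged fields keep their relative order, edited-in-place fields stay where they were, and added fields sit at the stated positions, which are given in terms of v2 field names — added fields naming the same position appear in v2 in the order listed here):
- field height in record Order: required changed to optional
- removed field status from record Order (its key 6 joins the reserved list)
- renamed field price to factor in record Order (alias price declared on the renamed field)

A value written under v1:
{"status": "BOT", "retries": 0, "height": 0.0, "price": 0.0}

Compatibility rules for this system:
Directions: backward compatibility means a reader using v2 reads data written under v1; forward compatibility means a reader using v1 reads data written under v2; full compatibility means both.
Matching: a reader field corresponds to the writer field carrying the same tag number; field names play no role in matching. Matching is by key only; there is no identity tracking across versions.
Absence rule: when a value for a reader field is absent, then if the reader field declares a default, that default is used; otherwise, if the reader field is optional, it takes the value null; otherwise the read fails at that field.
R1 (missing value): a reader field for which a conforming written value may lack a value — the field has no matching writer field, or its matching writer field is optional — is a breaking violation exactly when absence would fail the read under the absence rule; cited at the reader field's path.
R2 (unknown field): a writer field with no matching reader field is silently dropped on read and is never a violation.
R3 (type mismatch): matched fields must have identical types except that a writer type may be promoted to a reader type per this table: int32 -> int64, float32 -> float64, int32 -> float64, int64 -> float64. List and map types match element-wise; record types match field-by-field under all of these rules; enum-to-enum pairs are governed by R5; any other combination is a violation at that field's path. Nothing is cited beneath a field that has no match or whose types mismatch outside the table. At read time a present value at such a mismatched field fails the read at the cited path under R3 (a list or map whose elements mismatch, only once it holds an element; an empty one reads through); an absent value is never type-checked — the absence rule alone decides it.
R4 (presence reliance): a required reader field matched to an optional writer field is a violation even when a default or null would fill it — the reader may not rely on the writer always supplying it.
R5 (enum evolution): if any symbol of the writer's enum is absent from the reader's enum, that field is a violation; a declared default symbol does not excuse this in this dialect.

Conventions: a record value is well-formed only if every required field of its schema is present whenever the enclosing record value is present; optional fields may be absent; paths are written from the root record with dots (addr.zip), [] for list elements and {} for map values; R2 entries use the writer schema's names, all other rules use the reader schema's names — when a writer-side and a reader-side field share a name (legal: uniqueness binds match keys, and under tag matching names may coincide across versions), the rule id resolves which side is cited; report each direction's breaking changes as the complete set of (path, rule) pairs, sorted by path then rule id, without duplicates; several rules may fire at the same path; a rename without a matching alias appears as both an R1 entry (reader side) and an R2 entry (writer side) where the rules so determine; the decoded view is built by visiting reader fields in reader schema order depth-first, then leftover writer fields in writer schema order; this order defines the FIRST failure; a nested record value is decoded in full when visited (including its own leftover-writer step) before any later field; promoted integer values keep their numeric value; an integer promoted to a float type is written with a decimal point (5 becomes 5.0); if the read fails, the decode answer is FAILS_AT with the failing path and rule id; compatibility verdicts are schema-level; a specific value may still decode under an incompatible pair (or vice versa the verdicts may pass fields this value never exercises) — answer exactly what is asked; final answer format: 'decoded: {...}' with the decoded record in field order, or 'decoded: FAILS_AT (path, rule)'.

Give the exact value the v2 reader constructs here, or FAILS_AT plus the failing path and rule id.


decoded: {"retries": 0, "height": 0.0, "factor": 0.0}

the writer's type comes first in each Order pair
migrating the Order value to v2:
  retries := 0
  height := 0.0
  factor := 0.0 (from writer price)
  writer status: unmatched, discarded
  => decoded: {"retries": 0, "height": 0.0, "factor": 0.0}
remaining Order differences; none change what is asked:
  field height in record Order: required changed to optional -> changes Order's schema-level verdicts only — the decode of this value is the same


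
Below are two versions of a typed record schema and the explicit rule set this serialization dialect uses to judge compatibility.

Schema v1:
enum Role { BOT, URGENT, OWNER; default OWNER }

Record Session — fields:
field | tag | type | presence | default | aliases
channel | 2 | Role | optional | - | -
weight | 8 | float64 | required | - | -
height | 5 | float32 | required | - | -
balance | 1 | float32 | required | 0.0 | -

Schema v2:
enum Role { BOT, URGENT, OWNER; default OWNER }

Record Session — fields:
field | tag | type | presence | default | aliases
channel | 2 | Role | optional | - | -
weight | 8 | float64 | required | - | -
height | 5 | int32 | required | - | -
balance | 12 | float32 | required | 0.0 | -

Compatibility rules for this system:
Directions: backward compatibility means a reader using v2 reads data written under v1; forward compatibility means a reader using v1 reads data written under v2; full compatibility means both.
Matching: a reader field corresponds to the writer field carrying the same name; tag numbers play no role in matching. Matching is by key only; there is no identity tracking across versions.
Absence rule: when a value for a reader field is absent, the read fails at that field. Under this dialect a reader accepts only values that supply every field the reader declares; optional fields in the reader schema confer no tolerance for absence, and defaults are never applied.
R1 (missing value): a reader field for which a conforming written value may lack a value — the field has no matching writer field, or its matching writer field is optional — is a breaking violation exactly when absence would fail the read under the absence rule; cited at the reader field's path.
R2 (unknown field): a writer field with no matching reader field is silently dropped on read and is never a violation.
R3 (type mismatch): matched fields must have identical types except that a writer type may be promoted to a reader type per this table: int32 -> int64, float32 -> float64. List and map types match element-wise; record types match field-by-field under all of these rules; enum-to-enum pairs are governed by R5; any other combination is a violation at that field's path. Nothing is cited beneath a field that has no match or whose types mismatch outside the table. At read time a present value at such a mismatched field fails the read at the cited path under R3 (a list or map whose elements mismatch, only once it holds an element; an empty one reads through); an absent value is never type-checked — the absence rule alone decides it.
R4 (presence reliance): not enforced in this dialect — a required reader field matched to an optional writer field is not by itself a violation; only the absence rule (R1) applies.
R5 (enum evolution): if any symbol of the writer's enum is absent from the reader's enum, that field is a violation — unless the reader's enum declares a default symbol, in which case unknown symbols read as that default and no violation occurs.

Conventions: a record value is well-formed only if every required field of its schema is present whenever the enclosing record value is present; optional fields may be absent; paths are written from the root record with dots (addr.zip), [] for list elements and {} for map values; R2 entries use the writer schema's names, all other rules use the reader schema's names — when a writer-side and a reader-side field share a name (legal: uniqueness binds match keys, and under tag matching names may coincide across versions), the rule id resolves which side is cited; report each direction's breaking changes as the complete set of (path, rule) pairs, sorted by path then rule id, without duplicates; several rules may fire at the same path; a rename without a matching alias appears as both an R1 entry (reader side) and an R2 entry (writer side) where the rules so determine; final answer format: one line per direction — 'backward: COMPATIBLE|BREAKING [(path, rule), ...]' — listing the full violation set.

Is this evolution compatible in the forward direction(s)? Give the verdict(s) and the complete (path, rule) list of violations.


forward: BREAKING [(channel, R1), (height, R3)]

arrows below run writer -> reader for Session
checking forward for Session: reader v1 against writer v2:
  Role -> Role, writer optional: channel aligns to channel
  float64 -> float64, writer required: weight aligns to weight
  int32 -> float32, writer required: height aligns to height
  float32 -> float32, writer required: balance aligns to balance
  breaking: (channel, R1)
  breaking: (height, R3)
  => 2 violation(s): forward is BREAKING for Session
the rest of the Session diff is inert for this question:
  field balance in record Session: tag 1 changed to 12 -> triggers nothing under Session's printed rules — same verdict


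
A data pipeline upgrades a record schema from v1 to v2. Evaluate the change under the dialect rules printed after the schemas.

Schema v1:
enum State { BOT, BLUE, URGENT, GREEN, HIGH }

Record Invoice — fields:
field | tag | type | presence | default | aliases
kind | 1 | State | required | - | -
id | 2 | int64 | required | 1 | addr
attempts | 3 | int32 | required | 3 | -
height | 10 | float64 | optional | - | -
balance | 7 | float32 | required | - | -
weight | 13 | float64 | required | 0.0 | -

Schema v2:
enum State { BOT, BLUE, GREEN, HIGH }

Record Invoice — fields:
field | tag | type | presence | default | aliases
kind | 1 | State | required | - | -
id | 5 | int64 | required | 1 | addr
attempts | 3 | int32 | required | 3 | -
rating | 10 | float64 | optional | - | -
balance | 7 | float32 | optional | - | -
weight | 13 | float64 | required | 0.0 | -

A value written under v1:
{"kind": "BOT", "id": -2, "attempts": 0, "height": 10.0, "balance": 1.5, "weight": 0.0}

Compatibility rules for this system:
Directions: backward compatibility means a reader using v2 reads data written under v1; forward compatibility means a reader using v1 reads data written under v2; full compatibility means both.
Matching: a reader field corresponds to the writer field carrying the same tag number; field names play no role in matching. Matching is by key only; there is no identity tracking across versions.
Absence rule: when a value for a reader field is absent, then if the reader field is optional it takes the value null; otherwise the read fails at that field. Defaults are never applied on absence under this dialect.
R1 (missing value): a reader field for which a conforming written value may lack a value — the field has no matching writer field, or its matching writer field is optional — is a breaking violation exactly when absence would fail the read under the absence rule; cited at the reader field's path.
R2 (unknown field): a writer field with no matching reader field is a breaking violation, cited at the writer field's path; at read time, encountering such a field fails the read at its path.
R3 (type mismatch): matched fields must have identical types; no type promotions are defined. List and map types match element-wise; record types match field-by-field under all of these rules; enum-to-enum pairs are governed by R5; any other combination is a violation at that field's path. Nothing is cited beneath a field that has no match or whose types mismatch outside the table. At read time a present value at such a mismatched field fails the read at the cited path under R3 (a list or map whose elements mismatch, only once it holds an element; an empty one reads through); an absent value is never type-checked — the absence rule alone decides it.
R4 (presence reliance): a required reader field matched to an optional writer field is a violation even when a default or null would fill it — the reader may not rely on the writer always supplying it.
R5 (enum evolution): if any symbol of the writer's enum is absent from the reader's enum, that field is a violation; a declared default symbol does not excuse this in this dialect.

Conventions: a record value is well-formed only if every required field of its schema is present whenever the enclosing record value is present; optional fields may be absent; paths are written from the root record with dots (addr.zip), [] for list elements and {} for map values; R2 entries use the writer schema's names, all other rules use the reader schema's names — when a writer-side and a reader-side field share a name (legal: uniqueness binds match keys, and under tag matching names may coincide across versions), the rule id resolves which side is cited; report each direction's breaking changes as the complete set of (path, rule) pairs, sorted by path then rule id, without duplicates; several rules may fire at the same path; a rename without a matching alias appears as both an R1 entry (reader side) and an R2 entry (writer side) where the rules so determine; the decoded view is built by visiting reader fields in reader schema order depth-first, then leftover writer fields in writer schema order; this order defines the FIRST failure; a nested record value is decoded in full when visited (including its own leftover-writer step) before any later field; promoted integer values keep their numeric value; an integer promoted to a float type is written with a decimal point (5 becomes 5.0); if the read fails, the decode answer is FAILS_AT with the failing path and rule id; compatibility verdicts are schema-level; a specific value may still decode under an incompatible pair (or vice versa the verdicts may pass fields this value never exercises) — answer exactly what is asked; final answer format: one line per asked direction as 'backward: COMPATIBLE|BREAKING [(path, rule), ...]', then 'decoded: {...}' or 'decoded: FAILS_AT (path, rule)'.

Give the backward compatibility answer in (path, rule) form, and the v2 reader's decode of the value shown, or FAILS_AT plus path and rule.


arrows below run writer -> reader for Invoice
backward on Invoice — v2 reading data written by v1:
  kind: paired with writer kind (State -> State; writer required)
  no writer field matches reader id
  attempts: paired with writer attempts (int32 -> int32; writer required)
  rating: paired with writer height (float64 -> float64; writer optional)
  balance: paired with writer balance (float32 -> float32; writer required)
  weight: paired with writer weight (float64 -> float64; writer required)
  id (writer side), unknown to reader
  rule R1 violated at id
  rule R2 violated at id
  rule R5 violated at kind
  => backward verdict for Invoice: BREAKING, 3 violation(s)
decode walk for Invoice under reader schema v2:
  kind := "BOT"
  read fails at id under R1 (no fill)
  => FAILS_AT (id, R1)
the rest of the Invoice diff is inert for this question:
  field balance in record Invoice: required changed to optional -> its effect on Invoice is confined to the forward direction, not asked
  renamed field height to rating in record Invoice -> no rule fires on it in Invoice's dialect; the asked verdict holds

backward: BREAKING [(id, R1), (id, R2), (kind, R5)]; decoded: FAILS_AT (id, R1)


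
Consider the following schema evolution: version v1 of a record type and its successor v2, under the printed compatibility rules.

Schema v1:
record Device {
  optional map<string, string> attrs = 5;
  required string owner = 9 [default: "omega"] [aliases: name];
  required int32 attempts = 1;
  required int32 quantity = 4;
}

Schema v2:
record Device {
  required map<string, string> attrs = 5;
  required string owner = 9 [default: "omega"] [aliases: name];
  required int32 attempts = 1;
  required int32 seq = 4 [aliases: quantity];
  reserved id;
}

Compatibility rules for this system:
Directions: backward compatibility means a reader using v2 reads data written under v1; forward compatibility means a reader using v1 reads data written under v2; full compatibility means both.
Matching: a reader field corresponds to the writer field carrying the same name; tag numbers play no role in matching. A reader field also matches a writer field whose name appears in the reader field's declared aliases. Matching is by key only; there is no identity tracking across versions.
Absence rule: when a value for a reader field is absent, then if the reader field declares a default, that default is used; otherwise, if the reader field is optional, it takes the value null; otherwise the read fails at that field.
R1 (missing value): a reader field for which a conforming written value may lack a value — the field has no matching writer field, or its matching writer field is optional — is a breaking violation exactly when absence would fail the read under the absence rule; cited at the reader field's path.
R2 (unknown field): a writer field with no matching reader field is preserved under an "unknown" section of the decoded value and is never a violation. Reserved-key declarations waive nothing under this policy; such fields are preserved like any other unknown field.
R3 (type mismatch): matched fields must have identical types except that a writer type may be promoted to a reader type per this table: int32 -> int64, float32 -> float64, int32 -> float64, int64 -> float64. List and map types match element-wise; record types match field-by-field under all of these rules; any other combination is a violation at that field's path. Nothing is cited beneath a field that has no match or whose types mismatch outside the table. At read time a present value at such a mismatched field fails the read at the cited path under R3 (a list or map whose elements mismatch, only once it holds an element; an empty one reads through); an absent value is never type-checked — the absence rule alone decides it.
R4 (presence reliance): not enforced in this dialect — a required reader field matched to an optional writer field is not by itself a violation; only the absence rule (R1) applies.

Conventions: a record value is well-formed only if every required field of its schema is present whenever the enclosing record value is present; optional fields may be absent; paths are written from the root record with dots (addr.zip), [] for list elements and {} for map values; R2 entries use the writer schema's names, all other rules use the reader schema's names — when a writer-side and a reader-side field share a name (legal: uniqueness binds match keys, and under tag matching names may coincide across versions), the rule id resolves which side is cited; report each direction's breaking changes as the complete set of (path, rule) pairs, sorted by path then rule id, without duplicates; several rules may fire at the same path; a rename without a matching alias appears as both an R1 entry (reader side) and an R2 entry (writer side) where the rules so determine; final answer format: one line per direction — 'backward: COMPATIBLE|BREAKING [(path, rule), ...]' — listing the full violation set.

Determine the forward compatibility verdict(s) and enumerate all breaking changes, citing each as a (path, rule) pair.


forward: BREAKING [(quantity, R1)]

in Device below, arrows point writer -> reader
checking forward for Device: reader v1 against writer v2:
  attrs <- attrs (map<string, string> -> map<string, string>, writer required)
  owner <- owner (string -> string, writer required)
  attempts <- attempts (int32 -> int32, writer required)
  no writer field matches reader quantity
  seq (writer side), unknown to reader
  R1 fires at quantity
  forward on Device therefore BREAKING (1)
ruling out the remaining Device differences:
  field attrs in record Device: optional changed to required -> affects backward compatibility only, which is not asked
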